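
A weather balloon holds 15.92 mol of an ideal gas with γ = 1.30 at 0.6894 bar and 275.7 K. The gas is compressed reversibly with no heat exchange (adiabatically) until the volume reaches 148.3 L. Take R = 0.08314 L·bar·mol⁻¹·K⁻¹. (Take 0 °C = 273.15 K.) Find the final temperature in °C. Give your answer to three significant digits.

T₂ ≈ 131 °C

From PV = nRT: V₁ = nRT₁/P₁ = 529.3 L.
Reversible adiabatic, γ = 1.30: T₂ = T₁·(V₁/V₂)^(γ−1) = 403.8 K; P₂ = P₁·(V₁/V₂)^γ = 3.604 bar.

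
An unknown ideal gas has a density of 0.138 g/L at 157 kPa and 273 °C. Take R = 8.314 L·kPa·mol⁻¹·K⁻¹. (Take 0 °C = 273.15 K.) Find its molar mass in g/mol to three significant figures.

M ≈ 3.99 g/mol

ρ = PM/(RT) ⇒ M = ρRT/P = (0.138 × 8.314 × 546.1) / 157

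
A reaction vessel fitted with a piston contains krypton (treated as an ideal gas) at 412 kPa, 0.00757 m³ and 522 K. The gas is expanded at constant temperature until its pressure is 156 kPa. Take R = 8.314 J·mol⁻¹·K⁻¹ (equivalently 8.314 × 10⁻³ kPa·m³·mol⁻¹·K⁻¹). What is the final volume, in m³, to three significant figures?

V₂ ≈ 0.0200 m³

T constant ⇒ Boyle's law P V = const: T₂ = T₁; V₂ = V₁·(P₁/P₂) = 0.01999 m³.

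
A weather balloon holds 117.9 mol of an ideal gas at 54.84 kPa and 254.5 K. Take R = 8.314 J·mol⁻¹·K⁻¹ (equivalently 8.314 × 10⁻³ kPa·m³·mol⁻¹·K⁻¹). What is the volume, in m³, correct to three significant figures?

V ≈ 4.55 m³

PV = nRT ⇒ V = nRT/P = (117.9 × 8.314 × 10⁻³ × 254.5) / 54.84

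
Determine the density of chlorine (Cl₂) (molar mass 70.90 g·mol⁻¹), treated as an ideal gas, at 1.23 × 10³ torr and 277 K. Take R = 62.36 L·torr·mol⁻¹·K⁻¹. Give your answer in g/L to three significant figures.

ρ ≈ 5.05 g/L

ρ = PM/(RT) = (1.23e+03 × 70.90) / (62.36 × 277.0)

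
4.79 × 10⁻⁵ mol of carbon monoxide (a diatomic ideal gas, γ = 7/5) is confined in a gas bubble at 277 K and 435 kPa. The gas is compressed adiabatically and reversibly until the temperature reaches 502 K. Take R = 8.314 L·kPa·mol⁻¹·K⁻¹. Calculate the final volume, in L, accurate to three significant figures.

V₂ ≈ 5.74e-05 L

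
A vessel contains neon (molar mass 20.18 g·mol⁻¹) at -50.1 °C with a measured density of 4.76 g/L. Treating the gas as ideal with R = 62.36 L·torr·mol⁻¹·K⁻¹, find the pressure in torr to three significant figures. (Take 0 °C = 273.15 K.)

P ≈ 3.28e+03 torr

ρ = PM/(RT) ⇒ P = ρRT/M = (4.76 × 62.36 × 223.0) / 20.18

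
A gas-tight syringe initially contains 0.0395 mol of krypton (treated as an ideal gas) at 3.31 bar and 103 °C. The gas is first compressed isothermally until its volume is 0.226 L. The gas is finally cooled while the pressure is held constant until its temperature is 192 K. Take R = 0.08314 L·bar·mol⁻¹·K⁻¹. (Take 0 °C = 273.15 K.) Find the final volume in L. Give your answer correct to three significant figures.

Convert: T₁ = 376.1 K.
From PV = nRT: V₁ = nRT₁/P₁ = 0.3732 L.
Isothermal, so P V is constant: T₂ = T₁; P₂ = P₁·(V₁/V₂) = 5.466 bar.
Isobaric, so V/T is constant: P₃ = P₂; V₃ = V₂·(T₃/T₂) = 0.1154 L.

V₃ ≈ 0.115 L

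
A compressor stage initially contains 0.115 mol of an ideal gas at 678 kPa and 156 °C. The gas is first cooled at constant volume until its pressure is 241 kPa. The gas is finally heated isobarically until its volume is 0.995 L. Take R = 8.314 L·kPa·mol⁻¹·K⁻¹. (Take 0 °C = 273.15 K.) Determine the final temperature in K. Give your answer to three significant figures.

T₃ ≈ 251 K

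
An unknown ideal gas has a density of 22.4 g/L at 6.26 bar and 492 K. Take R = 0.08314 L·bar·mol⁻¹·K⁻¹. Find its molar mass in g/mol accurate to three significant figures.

M ≈ 146 g/mol

ρ = PM/(RT) ⇒ M = ρRT/P = (22.4 × 0.08314 × 492.0) / 6.26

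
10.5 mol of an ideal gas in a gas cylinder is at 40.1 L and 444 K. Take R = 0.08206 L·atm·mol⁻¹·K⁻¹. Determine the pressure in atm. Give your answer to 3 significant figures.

PV = nRT ⇒ P = nRT/V = (10.5 × 0.08206 × 444) / 40.1

P ≈ 9.54 atm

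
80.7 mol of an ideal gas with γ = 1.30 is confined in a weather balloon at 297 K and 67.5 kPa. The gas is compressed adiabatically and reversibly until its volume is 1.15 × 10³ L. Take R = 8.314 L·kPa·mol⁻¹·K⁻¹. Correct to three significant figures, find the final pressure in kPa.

P₂ ≈ 230 kPa

From PV = nRT: V₁ = nRT₁/P₁ = 2952 L.
Reversible adiabatic, γ = 1.30: T₂ = T₁·(V₁/V₂)^(γ−1) = 394.1 K; P₂ = P₁·(V₁/V₂)^γ = 229.9 kPa.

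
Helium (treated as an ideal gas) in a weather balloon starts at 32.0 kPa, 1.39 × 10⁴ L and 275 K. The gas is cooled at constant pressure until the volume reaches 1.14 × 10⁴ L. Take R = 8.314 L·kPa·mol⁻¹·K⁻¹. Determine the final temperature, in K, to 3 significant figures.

Isobaric, so V/T is constant: P₂ = P₁; T₂ = T₁·(V₂/V₁) = 225.5 K.

T₂ ≈ 226 K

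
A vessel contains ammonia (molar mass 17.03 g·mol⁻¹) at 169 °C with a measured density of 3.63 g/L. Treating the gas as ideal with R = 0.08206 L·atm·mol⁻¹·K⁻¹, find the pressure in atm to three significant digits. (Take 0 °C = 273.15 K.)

P ≈ 7.73 atm

ρ = PM/(RT) ⇒ P = ρRT/M = (3.63 × 0.08206 × 442.1) / 17.03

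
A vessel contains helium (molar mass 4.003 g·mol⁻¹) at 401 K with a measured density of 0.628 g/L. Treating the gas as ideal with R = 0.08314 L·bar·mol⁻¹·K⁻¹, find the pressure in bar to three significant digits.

P ≈ 5.23 bar

ρ = PM/(RT) ⇒ P = ρRT/M = (0.628 × 0.08314 × 401.0) / 4.003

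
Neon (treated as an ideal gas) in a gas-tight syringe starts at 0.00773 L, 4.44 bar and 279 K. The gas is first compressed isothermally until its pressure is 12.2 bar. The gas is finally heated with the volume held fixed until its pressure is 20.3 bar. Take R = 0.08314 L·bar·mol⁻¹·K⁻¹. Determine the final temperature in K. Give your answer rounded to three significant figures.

Isothermal, so P V is constant: T₂ = T₁; V₂ = V₁·(P₁/P₂) = 0.002813 L.
V constant ⇒ P ∝ T: V₃ = V₂; T₃ = T₂·(P₃/P₂) = 464.2 K.

T₃ ≈ 464 K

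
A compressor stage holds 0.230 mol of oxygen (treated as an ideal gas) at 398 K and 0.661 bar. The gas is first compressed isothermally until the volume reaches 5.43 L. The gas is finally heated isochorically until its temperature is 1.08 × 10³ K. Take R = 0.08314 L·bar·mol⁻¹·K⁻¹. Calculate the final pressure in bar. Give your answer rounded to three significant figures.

From PV = nRT: V₁ = nRT₁/P₁ = 11.51 L.
Isothermal, so P V is constant: T₂ = T₁; P₂ = P₁·(V₁/V₂) = 1.402 bar.
Isochoric, so P/T is constant: V₃ = V₂; P₃ = P₂·(T₃/T₂) = 3.803 bar.

P₃ ≈ 3.80 bar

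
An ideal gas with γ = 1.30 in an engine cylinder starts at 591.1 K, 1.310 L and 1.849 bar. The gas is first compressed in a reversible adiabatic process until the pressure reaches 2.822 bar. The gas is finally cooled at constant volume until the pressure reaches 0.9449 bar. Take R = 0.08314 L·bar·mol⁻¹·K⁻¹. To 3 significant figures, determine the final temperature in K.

T₃ ≈ 218 K

Reversible adiabatic, γ = 1.30: T₂ = T₁·(P₂/P₁)^((γ−1)/γ) = 651.7 K; V₂ = V₁·(P₁/P₂)^(1/γ) = 0.9463 L.
Isochoric, so P/T is constant: V₃ = V₂; T₃ = T₂·(P₃/P₂) = 218.2 K.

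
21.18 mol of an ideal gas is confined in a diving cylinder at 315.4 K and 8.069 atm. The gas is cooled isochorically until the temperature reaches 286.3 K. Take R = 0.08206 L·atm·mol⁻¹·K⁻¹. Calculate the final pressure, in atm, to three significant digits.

P₂ ≈ 7.32 atm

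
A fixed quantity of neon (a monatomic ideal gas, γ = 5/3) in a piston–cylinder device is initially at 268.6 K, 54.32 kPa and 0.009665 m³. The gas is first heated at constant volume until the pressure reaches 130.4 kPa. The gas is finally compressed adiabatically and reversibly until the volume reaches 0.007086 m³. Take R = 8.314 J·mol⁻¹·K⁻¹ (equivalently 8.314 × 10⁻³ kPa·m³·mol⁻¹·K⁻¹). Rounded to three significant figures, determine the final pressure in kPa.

V constant ⇒ P ∝ T: V₂ = V₁; T₂ = T₁·(P₂/P₁) = 644.8 K.
Reversible adiabatic, γ = 5/3: T₃ = T₂·(V₂/V₃)^(γ−1) = 793.0 K; P₃ = P₂·(V₂/V₃)^γ = 218.7 kPa.

P₃ ≈ 219 kPa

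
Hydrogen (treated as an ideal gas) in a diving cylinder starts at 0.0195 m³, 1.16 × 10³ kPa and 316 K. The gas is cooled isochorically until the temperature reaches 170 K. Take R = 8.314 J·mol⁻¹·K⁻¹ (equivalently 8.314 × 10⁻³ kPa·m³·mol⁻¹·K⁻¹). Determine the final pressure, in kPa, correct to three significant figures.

Isochoric, so P/T is constant: V₂ = V₁; P₂ = P₁·(T₂/T₁) = 624.1 kPa.

P₂ ≈ 624 kPa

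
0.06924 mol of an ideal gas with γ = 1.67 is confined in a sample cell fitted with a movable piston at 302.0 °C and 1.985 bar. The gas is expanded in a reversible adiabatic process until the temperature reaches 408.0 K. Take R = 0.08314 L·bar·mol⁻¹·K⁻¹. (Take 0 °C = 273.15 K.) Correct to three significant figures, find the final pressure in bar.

P₂ ≈ 0.843 bar

Convert: T₁ = 575.1 K.
From PV = nRT: V₁ = nRT₁/P₁ = 1.668 L.
Adiabatic (γ = 1.67), T V^(γ−1) and P V^γ constant: P₂ = P₁·(T₂/T₁)^(γ/(γ−1)) = 0.8435 bar; V₂ = V₁·(T₁/T₂)^(1/(γ−1)) = 2.785 L.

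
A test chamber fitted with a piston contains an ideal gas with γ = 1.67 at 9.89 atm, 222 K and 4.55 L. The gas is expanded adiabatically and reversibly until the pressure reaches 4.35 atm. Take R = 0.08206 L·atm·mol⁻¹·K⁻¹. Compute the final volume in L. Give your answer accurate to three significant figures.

Reversible adiabatic, γ = 1.67: T₂ = T₁·(P₂/P₁)^((γ−1)/γ) = 159.7 K; V₂ = V₁·(P₁/P₂)^(1/γ) = 7.441 L.

V₂ ≈ 7.44 L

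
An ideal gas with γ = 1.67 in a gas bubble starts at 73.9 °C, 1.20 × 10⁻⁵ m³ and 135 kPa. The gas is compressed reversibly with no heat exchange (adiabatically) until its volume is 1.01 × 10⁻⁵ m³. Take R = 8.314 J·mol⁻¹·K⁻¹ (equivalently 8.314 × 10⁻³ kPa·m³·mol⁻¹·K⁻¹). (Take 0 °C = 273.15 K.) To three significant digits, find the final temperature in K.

Convert: T₁ = 347.0 K.
Adiabatic (γ = 1.67), T V^(γ−1) and P V^γ constant: T₂ = T₁·(V₁/V₂)^(γ−1) = 389.5 K; P₂ = P₁·(V₁/V₂)^γ = 180.0 kPa.

T₂ ≈ 390 K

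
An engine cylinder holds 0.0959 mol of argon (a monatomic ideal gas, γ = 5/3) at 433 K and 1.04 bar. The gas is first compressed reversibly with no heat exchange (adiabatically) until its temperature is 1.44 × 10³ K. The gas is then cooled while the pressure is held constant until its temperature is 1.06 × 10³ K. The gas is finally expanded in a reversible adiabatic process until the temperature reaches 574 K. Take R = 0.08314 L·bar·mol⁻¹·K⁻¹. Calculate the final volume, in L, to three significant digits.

From PV = nRT: V₁ = nRT₁/P₁ = 3.320 L.
Reversible adiabatic, γ = 5/3: P₂ = P₁·(T₂/T₁)^(γ/(γ−1)) = 20.98 bar; V₂ = V₁·(T₁/T₂)^(1/(γ−1)) = 0.5474 L.
Isobaric, so V/T is constant: P₃ = P₂; V₃ = V₂·(T₃/T₂) = 0.4029 L.
Adiabatic (γ = 5/3), T V^(γ−1) and P V^γ constant: P₄ = P₃·(T₄/T₃)^(γ/(γ−1)) = 4.526 bar; V₄ = V₃·(T₃/T₄)^(1/(γ−1)) = 1.011 L.

V₄ ≈ 1.01 L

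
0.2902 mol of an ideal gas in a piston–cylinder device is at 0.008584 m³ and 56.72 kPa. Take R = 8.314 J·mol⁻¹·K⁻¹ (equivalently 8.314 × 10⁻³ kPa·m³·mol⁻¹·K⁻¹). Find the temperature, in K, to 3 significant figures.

PV = nRT ⇒ T = PV/(nR) = (56.72 × 0.008584) / (0.2902 × 8.314 × 10⁻³)

T ≈ 202 K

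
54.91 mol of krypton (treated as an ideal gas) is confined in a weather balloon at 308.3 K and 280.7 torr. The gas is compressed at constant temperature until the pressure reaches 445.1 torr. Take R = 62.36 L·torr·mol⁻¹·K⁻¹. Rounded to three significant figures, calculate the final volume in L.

V₂ ≈ 2.37e+03 L

From PV = nRT: V₁ = nRT₁/P₁ = 3761 L.
Isothermal, so P V is constant: T₂ = T₁; V₂ = V₁·(P₁/P₂) = 2372 L.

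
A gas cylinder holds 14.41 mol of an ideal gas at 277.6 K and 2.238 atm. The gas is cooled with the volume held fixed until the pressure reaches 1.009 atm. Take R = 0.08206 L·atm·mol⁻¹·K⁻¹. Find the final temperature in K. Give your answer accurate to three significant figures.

From PV = nRT: V₁ = nRT₁/P₁ = 146.7 L.
Isochoric, so P/T is constant: V₂ = V₁; T₂ = T₁·(P₂/P₁) = 125.2 K.

T₂ ≈ 125 K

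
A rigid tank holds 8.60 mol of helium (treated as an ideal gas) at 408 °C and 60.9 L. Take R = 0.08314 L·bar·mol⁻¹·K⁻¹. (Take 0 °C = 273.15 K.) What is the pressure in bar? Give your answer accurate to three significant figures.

P ≈ 8.00 bar

Convert: T = 681.15 K.
PV = nRT ⇒ P = nRT/V = (8.60 × 0.08314 × 681.15) / 60.9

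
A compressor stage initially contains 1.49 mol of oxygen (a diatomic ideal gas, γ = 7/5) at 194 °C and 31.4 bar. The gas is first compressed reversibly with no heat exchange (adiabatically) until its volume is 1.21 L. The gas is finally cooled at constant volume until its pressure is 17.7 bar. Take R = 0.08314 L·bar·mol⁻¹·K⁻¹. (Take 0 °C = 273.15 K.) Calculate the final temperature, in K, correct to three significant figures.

T₃ ≈ 173 K

Convert: T₁ = 467.1 K.
From PV = nRT: V₁ = nRT₁/P₁ = 1.843 L.
Reversible adiabatic, γ = 7/5: T₂ = T₁·(V₁/V₂)^(γ−1) = 552.8 K; P₂ = P₁·(V₁/V₂)^γ = 56.59 bar.
Isochoric, so P/T is constant: V₃ = V₂; T₃ = T₂·(P₃/P₂) = 172.9 K.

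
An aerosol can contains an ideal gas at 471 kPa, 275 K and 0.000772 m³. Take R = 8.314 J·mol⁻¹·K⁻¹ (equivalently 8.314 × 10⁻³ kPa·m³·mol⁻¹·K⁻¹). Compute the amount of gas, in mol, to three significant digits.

PV = nRT ⇒ n = PV/(RT) = (471 × 0.000772) / (8.314 × 10⁻³ × 275)

n ≈ 0.159 mol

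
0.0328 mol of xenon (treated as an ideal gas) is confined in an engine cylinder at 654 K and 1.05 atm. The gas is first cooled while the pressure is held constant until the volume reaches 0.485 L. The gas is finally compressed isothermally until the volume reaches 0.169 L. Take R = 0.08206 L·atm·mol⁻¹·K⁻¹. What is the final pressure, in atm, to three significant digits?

From PV = nRT: V₁ = nRT₁/P₁ = 1.676 L.
P constant ⇒ V ∝ T: P₂ = P₁; T₂ = T₁·(V₂/V₁) = 189.2 K.
Isothermal, so P V is constant: T₃ = T₂; P₃ = P₂·(V₂/V₃) = 3.013 atm.

P₃ ≈ 3.01 atm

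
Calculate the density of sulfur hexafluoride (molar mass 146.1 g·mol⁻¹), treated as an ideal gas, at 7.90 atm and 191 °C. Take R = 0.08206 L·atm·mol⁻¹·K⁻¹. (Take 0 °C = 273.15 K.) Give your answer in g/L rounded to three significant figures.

ρ = PM/(RT) = (7.90 × 146.1) / (0.08206 × 464.1)

ρ ≈ 30.3 g/L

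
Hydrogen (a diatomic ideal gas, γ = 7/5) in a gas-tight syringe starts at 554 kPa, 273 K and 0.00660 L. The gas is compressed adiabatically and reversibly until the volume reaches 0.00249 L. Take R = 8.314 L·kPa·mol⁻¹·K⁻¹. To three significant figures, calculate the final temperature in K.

T₂ ≈ 403 K

Reversible adiabatic, γ = 7/5: T₂ = T₁·(V₁/V₂)^(γ−1) = 403.2 K; P₂ = P₁·(V₁/V₂)^γ = 2169 kPa.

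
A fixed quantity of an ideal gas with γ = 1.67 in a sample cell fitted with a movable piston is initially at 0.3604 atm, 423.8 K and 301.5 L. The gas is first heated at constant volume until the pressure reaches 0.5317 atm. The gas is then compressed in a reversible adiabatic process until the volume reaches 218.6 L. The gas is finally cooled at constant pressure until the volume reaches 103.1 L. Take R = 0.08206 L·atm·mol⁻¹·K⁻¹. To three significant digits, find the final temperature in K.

T₄ ≈ 366 K

Isochoric, so P/T is constant: V₂ = V₁; T₂ = T₁·(P₂/P₁) = 625.2 K.
Reversible adiabatic, γ = 1.67: T₃ = T₂·(V₂/V₃)^(γ−1) = 775.5 K; P₃ = P₂·(V₂/V₃)^γ = 0.9096 atm.
P constant ⇒ V ∝ T: P₄ = P₃; T₄ = T₃·(V₄/V₃) = 365.8 K.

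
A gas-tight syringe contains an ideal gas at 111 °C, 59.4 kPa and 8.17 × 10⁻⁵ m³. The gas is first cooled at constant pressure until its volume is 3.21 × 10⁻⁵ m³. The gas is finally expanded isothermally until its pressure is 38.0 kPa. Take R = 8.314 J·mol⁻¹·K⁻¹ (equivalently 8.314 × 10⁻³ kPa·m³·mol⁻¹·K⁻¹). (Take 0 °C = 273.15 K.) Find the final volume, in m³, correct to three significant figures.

Convert: T₁ = 384.1 K.
P constant ⇒ V ∝ T: P₂ = P₁; T₂ = T₁·(V₂/V₁) = 150.9 K.
Isothermal, so P V is constant: T₃ = T₂; V₃ = V₂·(P₂/P₃) = 5.018e-05 m³.

V₃ ≈ 5.02e-05 m³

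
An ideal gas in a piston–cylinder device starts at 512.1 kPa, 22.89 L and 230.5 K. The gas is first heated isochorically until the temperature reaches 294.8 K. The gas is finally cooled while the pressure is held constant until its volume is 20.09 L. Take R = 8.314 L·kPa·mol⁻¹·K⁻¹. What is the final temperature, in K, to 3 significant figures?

Isochoric, so P/T is constant: V₂ = V₁; P₂ = P₁·(T₂/T₁) = 655.0 kPa.
P constant ⇒ V ∝ T: P₃ = P₂; T₃ = T₂·(V₃/V₂) = 258.7 K.

T₃ ≈ 259 K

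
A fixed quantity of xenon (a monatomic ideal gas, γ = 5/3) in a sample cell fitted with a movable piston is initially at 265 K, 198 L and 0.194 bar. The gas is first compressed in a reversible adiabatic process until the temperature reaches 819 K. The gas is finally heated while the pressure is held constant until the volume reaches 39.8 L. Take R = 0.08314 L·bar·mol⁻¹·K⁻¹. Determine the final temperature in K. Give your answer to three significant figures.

T₃ ≈ 894 K

Adiabatic (γ = 5/3), T V^(γ−1) and P V^γ constant: P₂ = P₁·(T₂/T₁)^(γ/(γ−1)) = 3.258 bar; V₂ = V₁·(T₁/T₂)^(1/(γ−1)) = 36.44 L.
Isobaric, so V/T is constant: P₃ = P₂; T₃ = T₂·(V₃/V₂) = 894.5 K.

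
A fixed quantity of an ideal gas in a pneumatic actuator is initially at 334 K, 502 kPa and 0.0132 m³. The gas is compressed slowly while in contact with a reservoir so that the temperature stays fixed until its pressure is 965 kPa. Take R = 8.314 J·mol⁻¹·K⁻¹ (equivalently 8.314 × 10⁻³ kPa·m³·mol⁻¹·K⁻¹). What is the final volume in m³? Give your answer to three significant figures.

Isothermal, so P V is constant: T₂ = T₁; V₂ = V₁·(P₁/P₂) = 0.006867 m³.

V₂ ≈ 0.00687 m³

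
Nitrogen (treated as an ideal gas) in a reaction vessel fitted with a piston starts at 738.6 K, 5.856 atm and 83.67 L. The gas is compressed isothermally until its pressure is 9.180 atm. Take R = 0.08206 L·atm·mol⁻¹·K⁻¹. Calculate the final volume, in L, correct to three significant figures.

Isothermal, so P V is constant: T₂ = T₁; V₂ = V₁·(P₁/P₂) = 53.37 L.

V₂ ≈ 53.4 L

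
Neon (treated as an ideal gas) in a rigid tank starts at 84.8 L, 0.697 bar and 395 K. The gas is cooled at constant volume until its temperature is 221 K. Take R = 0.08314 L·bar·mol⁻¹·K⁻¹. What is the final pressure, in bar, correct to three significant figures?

V constant ⇒ P ∝ T: V₂ = V₁; P₂ = P₁·(T₂/T₁) = 0.3900 bar.

P₂ ≈ 0.390 bar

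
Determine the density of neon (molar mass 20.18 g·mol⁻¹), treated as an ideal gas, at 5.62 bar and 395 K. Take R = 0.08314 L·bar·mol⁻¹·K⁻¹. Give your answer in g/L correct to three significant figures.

ρ ≈ 3.45 g/L

ρ = PM/(RT) = (5.62 × 20.18) / (0.08314 × 395.0)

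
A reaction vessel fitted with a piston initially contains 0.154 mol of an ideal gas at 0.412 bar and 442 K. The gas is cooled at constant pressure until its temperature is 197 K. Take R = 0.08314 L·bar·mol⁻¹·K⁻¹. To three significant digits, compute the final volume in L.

V₂ ≈ 6.12 L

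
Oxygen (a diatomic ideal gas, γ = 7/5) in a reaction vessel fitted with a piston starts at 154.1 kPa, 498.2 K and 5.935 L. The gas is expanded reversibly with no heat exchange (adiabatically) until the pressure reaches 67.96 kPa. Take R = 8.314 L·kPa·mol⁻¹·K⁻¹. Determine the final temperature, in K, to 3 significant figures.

T₂ ≈ 394 K

Reversible adiabatic, γ = 7/5: T₂ = T₁·(P₂/P₁)^((γ−1)/γ) = 394.3 K; V₂ = V₁·(P₁/P₂)^(1/γ) = 10.65 L.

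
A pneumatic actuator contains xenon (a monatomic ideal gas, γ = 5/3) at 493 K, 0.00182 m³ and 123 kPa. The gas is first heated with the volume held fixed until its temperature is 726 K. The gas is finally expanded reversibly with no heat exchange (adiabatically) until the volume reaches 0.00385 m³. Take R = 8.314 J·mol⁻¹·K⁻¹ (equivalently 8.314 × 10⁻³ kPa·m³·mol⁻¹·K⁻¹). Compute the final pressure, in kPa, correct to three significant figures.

P₃ ≈ 52.0 kPa

V constant ⇒ P ∝ T: V₂ = V₁; P₂ = P₁·(T₂/T₁) = 181.1 kPa.
Reversible adiabatic, γ = 5/3: T₃ = T₂·(V₂/V₃)^(γ−1) = 440.6 K; P₃ = P₂·(V₂/V₃)^γ = 51.96 kPa.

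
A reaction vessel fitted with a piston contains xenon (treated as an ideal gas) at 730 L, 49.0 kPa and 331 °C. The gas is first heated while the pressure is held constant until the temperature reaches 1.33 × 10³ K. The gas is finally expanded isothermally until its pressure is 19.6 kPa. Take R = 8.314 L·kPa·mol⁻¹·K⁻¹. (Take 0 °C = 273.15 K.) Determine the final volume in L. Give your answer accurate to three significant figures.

Convert: T₁ = 604.1 K.
Isobaric, so V/T is constant: P₂ = P₁; V₂ = V₁·(T₂/T₁) = 1607 L.
T constant ⇒ Boyle's law P V = const: T₃ = T₂; V₃ = V₂·(P₂/P₃) = 4018 L.

V₃ ≈ 4.02e+03 L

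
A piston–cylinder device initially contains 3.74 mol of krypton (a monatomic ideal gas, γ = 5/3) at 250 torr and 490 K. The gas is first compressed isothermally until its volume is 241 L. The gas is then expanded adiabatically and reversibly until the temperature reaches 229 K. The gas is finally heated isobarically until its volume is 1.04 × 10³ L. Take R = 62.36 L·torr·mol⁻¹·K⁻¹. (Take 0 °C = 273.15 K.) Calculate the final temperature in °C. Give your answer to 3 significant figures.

From PV = nRT: V₁ = nRT₁/P₁ = 457.1 L.
Isothermal, so P V is constant: T₂ = T₁; P₂ = P₁·(V₁/V₂) = 474.2 torr.
Adiabatic (γ = 5/3), T V^(γ−1) and P V^γ constant: P₃ = P₂·(T₃/T₂)^(γ/(γ−1)) = 70.80 torr; V₃ = V₂·(T₂/T₃)^(1/(γ−1)) = 754.3 L.
Isobaric, so V/T is constant: P₄ = P₃; T₄ = T₃·(V₄/V₃) = 315.7 K.

T₄ ≈ 42.6 °C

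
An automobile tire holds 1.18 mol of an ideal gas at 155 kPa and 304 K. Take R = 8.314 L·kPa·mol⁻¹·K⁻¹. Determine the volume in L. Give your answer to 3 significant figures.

V ≈ 19.2 L

PV = nRT ⇒ V = nRT/P = (1.18 × 8.314 × 304) / 155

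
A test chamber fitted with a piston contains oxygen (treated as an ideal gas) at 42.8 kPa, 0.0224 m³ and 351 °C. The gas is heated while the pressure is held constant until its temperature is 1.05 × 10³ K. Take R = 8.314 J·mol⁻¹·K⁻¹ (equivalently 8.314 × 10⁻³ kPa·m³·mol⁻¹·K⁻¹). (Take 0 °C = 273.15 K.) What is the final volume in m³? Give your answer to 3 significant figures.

V₂ ≈ 0.0377 m³

Convert: T₁ = 624.1 K.
Isobaric, so V/T is constant: P₂ = P₁; V₂ = V₁·(T₂/T₁) = 0.03768 m³.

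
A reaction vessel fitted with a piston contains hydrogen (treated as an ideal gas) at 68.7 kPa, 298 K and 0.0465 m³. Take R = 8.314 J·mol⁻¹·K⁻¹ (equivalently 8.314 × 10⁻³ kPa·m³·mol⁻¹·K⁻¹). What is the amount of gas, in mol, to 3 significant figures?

n ≈ 1.29 mol

PV = nRT ⇒ n = PV/(RT) = (68.7 × 0.0465) / (8.314 × 10⁻³ × 298)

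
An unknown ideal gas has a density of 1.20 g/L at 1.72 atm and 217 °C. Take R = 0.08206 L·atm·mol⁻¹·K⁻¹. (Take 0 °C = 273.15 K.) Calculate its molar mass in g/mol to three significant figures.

M ≈ 28.1 g/mol

ρ = PM/(RT) ⇒ M = ρRT/P = (1.20 × 0.08206 × 490.1) / 1.72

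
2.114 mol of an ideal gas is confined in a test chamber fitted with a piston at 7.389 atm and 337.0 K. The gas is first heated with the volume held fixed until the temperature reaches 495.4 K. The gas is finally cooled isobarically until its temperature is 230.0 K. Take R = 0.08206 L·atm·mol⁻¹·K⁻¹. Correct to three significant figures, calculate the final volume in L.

From PV = nRT: V₁ = nRT₁/P₁ = 7.912 L.
V constant ⇒ P ∝ T: V₂ = V₁; P₂ = P₁·(T₂/T₁) = 10.86 atm.
Isobaric, so V/T is constant: P₃ = P₂; V₃ = V₂·(T₃/T₂) = 3.673 L.

V₃ ≈ 3.67 L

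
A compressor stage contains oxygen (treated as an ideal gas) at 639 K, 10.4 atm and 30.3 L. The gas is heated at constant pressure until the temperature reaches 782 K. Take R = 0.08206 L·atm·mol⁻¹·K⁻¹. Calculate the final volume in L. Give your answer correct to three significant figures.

V₂ ≈ 37.1 L

P constant ⇒ V ∝ T: P₂ = P₁; V₂ = V₁·(T₂/T₁) = 37.08 L.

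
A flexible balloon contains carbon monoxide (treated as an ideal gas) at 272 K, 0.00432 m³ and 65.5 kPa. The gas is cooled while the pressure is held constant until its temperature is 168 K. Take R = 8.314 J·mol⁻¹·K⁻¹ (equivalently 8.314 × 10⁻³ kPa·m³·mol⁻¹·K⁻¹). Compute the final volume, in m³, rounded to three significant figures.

V₂ ≈ 0.00267 m³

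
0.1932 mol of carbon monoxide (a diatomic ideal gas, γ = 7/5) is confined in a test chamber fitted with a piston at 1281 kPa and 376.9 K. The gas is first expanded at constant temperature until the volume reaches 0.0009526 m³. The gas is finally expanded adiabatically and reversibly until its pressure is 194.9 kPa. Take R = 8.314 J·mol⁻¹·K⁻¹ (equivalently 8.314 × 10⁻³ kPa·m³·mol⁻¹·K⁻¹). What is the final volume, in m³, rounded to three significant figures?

From PV = nRT: V₁ = nRT₁/P₁ = 0.0004726 m³.
Isothermal, so P V is constant: T₂ = T₁; P₂ = P₁·(V₁/V₂) = 635.5 kPa.
Adiabatic (γ = 7/5), T V^(γ−1) and P V^γ constant: T₃ = T₂·(P₃/P₂)^((γ−1)/γ) = 268.9 K; V₃ = V₂·(P₂/P₃)^(1/γ) = 0.002216 m³.

V₃ ≈ 0.00222 m³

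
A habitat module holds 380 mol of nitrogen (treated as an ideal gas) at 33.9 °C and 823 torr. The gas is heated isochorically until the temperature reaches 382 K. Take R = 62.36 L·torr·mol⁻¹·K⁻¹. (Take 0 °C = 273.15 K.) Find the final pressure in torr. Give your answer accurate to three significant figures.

Convert: T₁ = 307.0 K.
From PV = nRT: V₁ = nRT₁/P₁ = 8841 L.
Isochoric, so P/T is constant: V₂ = V₁; P₂ = P₁·(T₂/T₁) = 1024 torr.

P₂ ≈ 1.02e+03 torr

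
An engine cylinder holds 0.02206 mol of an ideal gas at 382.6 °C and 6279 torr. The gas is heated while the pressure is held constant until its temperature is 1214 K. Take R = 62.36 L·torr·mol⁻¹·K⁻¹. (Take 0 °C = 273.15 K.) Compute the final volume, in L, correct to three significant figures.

V₂ ≈ 0.266 L

Convert: T₁ = 655.8 K.
From PV = nRT: V₁ = nRT₁/P₁ = 0.1437 L.
P constant ⇒ V ∝ T: P₂ = P₁; V₂ = V₁·(T₂/T₁) = 0.2660 L.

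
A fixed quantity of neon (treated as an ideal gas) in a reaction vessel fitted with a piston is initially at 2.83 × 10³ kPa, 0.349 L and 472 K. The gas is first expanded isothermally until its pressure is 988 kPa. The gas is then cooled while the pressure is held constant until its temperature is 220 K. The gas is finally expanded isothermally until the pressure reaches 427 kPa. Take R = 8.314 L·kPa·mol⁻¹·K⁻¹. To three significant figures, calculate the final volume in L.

Isothermal, so P V is constant: T₂ = T₁; V₂ = V₁·(P₁/P₂) = 0.9997 L.
P constant ⇒ V ∝ T: P₃ = P₂; V₃ = V₂·(T₃/T₂) = 0.4659 L.
Isothermal, so P V is constant: T₄ = T₃; V₄ = V₃·(P₃/P₄) = 1.078 L.

V₄ ≈ 1.08 L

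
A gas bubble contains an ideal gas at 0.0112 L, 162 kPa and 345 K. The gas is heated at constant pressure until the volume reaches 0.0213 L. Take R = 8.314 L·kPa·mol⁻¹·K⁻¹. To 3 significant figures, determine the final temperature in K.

T₂ ≈ 656 K

P constant ⇒ V ∝ T: P₂ = P₁; T₂ = T₁·(V₂/V₁) = 656.1 K.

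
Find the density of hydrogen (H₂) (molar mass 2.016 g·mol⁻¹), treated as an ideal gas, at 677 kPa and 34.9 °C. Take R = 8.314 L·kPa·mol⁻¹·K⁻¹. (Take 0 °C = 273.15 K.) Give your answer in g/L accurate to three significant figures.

ρ = PM/(RT) = (677 × 2.016) / (8.314 × 308.0)

ρ ≈ 0.533 g/L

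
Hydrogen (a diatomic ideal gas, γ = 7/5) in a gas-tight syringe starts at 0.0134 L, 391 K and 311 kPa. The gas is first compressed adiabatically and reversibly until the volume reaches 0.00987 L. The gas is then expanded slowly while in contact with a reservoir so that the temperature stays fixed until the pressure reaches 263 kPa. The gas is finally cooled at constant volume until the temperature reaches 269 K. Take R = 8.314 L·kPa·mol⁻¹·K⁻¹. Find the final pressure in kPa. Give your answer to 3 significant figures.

P₄ ≈ 160 kPa

Adiabatic (γ = 7/5), T V^(γ−1) and P V^γ constant: T₂ = T₁·(V₁/V₂)^(γ−1) = 441.9 K; P₂ = P₁·(V₁/V₂)^γ = 477.2 kPa.
Isothermal, so P V is constant: T₃ = T₂; V₃ = V₂·(P₂/P₃) = 0.01791 L.
Isochoric, so P/T is constant: V₄ = V₃; P₄ = P₃·(T₄/T₃) = 160.1 kPa.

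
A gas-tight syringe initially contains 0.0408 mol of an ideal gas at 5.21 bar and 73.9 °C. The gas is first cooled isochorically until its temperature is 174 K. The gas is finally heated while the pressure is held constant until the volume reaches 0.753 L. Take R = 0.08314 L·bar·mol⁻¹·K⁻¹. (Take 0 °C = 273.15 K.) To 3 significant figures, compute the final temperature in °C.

T₃ ≈ 307 °C

Convert: T₁ = 347.0 K.
From PV = nRT: V₁ = nRT₁/P₁ = 0.2260 L.
Isochoric, so P/T is constant: V₂ = V₁; P₂ = P₁·(T₂/T₁) = 2.612 bar.
P constant ⇒ V ∝ T: P₃ = P₂; T₃ = T₂·(V₃/V₂) = 579.9 K.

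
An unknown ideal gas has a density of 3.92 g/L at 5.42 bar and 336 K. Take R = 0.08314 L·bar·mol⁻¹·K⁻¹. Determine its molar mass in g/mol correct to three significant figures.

M ≈ 20.2 g/mol

ρ = PM/(RT) ⇒ M = ρRT/P = (3.92 × 0.08314 × 336.0) / 5.42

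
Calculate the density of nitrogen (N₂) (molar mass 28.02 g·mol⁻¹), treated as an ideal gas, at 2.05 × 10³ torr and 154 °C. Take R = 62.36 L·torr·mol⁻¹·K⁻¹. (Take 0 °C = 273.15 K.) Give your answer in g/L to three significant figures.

ρ ≈ 2.16 g/L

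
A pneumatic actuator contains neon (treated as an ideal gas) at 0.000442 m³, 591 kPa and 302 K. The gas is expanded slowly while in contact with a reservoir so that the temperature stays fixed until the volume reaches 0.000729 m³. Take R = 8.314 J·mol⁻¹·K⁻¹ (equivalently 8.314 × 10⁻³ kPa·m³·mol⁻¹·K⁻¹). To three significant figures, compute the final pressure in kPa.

Isothermal, so P V is constant: T₂ = T₁; P₂ = P₁·(V₁/V₂) = 358.3 kPa.

P₂ ≈ 358 kPa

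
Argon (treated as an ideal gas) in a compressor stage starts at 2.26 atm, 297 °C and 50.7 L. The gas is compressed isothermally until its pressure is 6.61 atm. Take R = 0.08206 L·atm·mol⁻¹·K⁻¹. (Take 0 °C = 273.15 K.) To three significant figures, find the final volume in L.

V₂ ≈ 17.3 L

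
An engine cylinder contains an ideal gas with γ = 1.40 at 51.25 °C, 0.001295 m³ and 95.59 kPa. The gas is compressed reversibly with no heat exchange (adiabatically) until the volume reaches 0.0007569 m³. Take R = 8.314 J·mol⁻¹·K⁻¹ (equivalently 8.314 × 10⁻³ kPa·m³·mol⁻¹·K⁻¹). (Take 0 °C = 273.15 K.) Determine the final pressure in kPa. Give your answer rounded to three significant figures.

Convert: T₁ = 324.4 K.
Adiabatic (γ = 1.40), T V^(γ−1) and P V^γ constant: T₂ = T₁·(V₁/V₂)^(γ−1) = 402.1 K; P₂ = P₁·(V₁/V₂)^γ = 202.7 kPa.

P₂ ≈ 203 kPa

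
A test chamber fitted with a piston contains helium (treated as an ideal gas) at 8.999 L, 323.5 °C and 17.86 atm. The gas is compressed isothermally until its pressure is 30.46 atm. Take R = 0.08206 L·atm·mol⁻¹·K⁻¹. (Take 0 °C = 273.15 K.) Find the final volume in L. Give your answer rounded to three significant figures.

Convert: T₁ = 596.6 K.
T constant ⇒ Boyle's law P V = const: T₂ = T₁; V₂ = V₁·(P₁/P₂) = 5.276 L.

V₂ ≈ 5.28 L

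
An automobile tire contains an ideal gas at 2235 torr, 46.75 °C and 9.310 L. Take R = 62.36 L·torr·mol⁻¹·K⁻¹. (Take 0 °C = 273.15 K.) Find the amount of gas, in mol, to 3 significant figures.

n ≈ 1.04 mol

Convert: T = 319.90 K.
PV = nRT ⇒ n = PV/(RT) = (2235 × 9.310) / (62.36 × 319.90)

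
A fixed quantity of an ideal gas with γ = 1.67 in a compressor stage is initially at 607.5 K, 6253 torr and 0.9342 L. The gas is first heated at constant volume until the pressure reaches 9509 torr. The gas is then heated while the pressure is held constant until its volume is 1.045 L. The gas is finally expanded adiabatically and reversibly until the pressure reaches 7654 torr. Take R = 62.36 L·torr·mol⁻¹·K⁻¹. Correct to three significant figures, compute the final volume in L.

V₄ ≈ 1.19 L

V constant ⇒ P ∝ T: V₂ = V₁; T₂ = T₁·(P₂/P₁) = 923.8 K.
Isobaric, so V/T is constant: P₃ = P₂; T₃ = T₂·(V₃/V₂) = 1033 K.
Reversible adiabatic, γ = 1.67: T₄ = T₃·(P₄/P₃)^((γ−1)/γ) = 947.2 K; V₄ = V₃·(P₃/P₄)^(1/γ) = 1.190 L.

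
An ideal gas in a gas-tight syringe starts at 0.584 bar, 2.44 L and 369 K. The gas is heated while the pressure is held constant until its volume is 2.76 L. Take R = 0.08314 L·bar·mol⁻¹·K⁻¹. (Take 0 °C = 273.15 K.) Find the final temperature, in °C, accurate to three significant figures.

T₂ ≈ 144 °C

Isobaric, so V/T is constant: P₂ = P₁; T₂ = T₁·(V₂/V₁) = 417.4 K.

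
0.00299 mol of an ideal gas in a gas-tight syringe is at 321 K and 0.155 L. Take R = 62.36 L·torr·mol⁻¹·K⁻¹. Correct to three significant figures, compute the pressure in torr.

PV = nRT ⇒ P = nRT/V = (0.00299 × 62.36 × 321) / 0.155

P ≈ 386 torr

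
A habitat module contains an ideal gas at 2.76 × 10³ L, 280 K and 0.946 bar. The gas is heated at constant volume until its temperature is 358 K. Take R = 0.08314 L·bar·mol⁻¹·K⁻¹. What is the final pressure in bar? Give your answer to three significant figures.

Isochoric, so P/T is constant: V₂ = V₁; P₂ = P₁·(T₂/T₁) = 1.210 bar.

P₂ ≈ 1.21 bar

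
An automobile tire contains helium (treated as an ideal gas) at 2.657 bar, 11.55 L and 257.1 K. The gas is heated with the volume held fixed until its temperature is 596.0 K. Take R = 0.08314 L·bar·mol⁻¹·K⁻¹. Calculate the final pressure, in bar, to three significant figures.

P₂ ≈ 6.16 bar

V constant ⇒ P ∝ T: V₂ = V₁; P₂ = P₁·(T₂/T₁) = 6.159 bar.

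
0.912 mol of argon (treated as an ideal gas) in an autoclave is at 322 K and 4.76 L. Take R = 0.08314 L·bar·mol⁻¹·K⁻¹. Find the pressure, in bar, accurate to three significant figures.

P ≈ 5.13 bar

PV = nRT ⇒ P = nRT/V = (0.912 × 0.08314 × 322) / 4.76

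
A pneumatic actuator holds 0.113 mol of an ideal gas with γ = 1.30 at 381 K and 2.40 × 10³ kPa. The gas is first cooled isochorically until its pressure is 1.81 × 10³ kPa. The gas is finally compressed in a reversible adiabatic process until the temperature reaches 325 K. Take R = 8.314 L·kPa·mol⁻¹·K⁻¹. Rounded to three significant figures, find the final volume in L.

V₃ ≈ 0.0989 L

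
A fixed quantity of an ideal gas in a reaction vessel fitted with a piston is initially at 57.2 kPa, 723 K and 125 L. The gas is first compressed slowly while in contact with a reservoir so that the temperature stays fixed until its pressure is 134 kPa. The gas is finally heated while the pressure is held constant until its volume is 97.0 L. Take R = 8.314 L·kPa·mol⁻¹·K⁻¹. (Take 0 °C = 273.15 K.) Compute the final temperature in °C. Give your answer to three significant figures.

T₃ ≈ 1.04e+03 °C

Isothermal, so P V is constant: T₂ = T₁; V₂ = V₁·(P₁/P₂) = 53.36 L.
P constant ⇒ V ∝ T: P₃ = P₂; T₃ = T₂·(V₃/V₂) = 1314 K.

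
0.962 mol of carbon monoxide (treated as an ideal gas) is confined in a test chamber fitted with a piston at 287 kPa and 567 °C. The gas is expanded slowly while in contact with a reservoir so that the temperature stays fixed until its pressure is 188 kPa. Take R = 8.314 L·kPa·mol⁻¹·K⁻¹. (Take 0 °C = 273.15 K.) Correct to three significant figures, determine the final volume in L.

V₂ ≈ 35.7 L

Convert: T₁ = 840.1 K.
From PV = nRT: V₁ = nRT₁/P₁ = 23.41 L.
Isothermal, so P V is constant: T₂ = T₁; V₂ = V₁·(P₁/P₂) = 35.74 L.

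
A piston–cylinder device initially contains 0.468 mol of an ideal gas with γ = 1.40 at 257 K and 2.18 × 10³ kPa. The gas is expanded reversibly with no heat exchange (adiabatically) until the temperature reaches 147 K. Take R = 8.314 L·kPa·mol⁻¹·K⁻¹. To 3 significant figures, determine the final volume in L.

V₂ ≈ 1.85 L

From PV = nRT: V₁ = nRT₁/P₁ = 0.4587 L.
Reversible adiabatic, γ = 1.40: P₂ = P₁·(T₂/T₁)^(γ/(γ−1)) = 308.5 kPa; V₂ = V₁·(T₁/T₂)^(1/(γ−1)) = 1.854 L.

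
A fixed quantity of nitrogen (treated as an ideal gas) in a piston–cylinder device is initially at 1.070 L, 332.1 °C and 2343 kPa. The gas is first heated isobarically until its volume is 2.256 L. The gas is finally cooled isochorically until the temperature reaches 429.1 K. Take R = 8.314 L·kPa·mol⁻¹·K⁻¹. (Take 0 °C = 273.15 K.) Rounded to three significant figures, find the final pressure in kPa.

P₃ ≈ 788 kPa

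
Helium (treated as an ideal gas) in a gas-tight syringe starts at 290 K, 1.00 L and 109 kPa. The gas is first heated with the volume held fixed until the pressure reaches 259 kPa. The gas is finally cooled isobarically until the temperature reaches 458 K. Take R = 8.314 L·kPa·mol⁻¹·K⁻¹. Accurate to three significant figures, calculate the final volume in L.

V constant ⇒ P ∝ T: V₂ = V₁; T₂ = T₁·(P₂/P₁) = 689.1 K.
P constant ⇒ V ∝ T: P₃ = P₂; V₃ = V₂·(T₃/T₂) = 0.6647 L.

V₃ ≈ 0.665 L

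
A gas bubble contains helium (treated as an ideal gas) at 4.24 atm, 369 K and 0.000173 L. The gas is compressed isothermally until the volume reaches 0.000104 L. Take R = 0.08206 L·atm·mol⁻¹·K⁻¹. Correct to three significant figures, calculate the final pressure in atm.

P₂ ≈ 7.05 atm

T constant ⇒ Boyle's law P V = const: T₂ = T₁; P₂ = P₁·(V₁/V₂) = 7.053 atm.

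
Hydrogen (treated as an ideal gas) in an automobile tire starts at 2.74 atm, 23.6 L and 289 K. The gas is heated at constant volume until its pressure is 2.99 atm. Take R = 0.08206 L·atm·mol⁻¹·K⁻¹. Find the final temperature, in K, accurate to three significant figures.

V constant ⇒ P ∝ T: V₂ = V₁; T₂ = T₁·(P₂/P₁) = 315.4 K.

T₂ ≈ 315 K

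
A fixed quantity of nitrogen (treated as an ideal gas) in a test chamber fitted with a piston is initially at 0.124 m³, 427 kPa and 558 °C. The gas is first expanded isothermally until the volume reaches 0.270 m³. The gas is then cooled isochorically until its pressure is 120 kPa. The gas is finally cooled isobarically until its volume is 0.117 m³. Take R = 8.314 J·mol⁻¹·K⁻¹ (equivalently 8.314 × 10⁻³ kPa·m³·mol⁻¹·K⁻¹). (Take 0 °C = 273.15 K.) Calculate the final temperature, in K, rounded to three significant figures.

Convert: T₁ = 831.1 K.
T constant ⇒ Boyle's law P V = const: T₂ = T₁; P₂ = P₁·(V₁/V₂) = 196.1 kPa.
V constant ⇒ P ∝ T: V₃ = V₂; T₃ = T₂·(P₃/P₂) = 508.6 K.
Isobaric, so V/T is constant: P₄ = P₃; T₄ = T₃·(V₄/V₃) = 220.4 K.

T₄ ≈ 220 K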